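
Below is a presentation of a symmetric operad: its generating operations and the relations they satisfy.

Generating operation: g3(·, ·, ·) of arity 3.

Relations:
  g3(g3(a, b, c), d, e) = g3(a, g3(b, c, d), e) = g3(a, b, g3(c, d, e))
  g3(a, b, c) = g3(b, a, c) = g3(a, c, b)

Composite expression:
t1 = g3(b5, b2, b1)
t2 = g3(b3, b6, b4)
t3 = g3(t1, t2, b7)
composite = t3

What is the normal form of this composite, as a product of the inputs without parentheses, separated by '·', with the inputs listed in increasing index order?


b1 · b2 · b3 · b4 · b5 · b6 · b7

Both nesting and order wash out for g3; what remains is which b's occur.
g3(b5, b2, b1) flattens to b5 · b2 · b1
g3(b3, b6, b4) flattens to b3 · b6 · b4
g3(g3(b5, b2, b1), g3(b3, b6, b4), b7) flattens to b5 · b2 · b1 · b3 · b6 · b4 · b7
commutativity sorts the factors: b1 · b2 · b3 · b4 · b5 · b6 · b7


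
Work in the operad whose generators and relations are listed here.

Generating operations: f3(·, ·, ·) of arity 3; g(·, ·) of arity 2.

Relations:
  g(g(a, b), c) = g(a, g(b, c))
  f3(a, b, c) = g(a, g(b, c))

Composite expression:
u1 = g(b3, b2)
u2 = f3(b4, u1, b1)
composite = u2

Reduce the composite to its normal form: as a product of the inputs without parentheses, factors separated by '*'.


b4 * b3 * b2 * b1

The f3-tree's shape is irrelevant; the b-reading-order decides.
g(b3, b2) reduces to b3 * b2
f3(b4, g(b3, b2), b1) reduces to b4 * b3 * b2 * b1


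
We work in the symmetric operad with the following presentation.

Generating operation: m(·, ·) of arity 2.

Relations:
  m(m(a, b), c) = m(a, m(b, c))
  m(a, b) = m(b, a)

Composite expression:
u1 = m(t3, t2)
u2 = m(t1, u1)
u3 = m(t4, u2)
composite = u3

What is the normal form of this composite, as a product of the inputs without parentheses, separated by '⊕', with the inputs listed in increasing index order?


Both nesting and order wash out for m; what remains is which t's occur.
m(t3, t2) spells out as t3 ⊕ t2
m(t1, m(t3, t2)) spells out as t1 ⊕ t3 ⊕ t2
m(t4, m(t1, m(t3, t2))) spells out as t4 ⊕ t1 ⊕ t3 ⊕ t2
reordering the factors by index: t1 ⊕ t2 ⊕ t3 ⊕ t4

t1 ⊕ t2 ⊕ t3 ⊕ t4


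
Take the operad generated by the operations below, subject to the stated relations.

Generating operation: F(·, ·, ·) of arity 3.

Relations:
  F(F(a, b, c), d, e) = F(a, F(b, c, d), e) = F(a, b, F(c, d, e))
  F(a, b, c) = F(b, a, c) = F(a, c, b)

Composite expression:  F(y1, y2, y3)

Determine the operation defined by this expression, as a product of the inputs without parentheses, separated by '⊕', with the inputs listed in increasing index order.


Shape and order are irrelevant to F; the y-input set decides.
F(y1, y2, y3) linearizes to y1 ⊕ y2 ⊕ y3
commutativity sorts the factors: y1 ⊕ y2 ⊕ y3

y1 ⊕ y2 ⊕ y3


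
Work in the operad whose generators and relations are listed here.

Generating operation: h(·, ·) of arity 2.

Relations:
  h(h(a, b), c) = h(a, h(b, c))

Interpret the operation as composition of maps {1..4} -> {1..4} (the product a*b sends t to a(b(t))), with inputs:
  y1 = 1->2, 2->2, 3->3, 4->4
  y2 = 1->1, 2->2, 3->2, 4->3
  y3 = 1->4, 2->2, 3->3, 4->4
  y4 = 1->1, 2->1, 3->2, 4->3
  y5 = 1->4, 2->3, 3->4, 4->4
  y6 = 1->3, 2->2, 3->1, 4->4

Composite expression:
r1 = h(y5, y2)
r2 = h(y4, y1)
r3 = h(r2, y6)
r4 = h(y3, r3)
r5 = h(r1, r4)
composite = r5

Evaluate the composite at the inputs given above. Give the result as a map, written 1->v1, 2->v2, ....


h(y5, y2) = 1->4, 2->3, 3->3, 4->4
h(y4, y1) = 1->1, 2->1, 3->2, 4->3
h(h(y4, y1), y6) = 1->2, 2->1, 3->1, 4->3
h(y3, h(h(y4, y1), y6)) = 1->2, 2->4, 3->4, 4->3
h(h(y5, y2), h(y3, h(h(y4, y1), y6))) = 1->3, 2->4, 3->4, 4->3

1->3, 2->4, 3->4, 4->3


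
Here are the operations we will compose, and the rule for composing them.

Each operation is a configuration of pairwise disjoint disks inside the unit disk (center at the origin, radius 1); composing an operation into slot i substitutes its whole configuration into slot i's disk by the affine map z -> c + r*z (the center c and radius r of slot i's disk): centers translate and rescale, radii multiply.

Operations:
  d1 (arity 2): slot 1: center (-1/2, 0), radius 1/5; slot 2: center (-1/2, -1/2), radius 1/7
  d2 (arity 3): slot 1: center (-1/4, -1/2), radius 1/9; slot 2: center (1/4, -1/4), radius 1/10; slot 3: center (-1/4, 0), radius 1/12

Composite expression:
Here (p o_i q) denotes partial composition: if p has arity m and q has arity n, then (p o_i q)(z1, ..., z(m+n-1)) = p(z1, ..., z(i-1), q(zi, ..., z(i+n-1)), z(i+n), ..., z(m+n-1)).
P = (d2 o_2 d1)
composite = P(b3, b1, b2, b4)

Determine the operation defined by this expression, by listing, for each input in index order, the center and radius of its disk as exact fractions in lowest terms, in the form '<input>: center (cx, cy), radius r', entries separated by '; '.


b1: center (1/5, -1/4), radius 1/50; b2: center (1/5, -3/10), radius 1/70; b3: center (-1/4, -1/2), radius 1/9; b4: center (-1/4, 0), radius 1/12

Affine substitution under d2: radii multiply and b-centers shift.
input b3: applying the 1 nested substitution gives center (-1/4, -1/2), radius 1/9
input b1: applying the 2 nested substitutions gives center (1/5, -1/4), radius 1/50
input b2: applying the 2 nested substitutions gives center (1/5, -3/10), radius 1/70
input b4: applying the 1 nested substitution gives center (-1/4, 0), radius 1/12


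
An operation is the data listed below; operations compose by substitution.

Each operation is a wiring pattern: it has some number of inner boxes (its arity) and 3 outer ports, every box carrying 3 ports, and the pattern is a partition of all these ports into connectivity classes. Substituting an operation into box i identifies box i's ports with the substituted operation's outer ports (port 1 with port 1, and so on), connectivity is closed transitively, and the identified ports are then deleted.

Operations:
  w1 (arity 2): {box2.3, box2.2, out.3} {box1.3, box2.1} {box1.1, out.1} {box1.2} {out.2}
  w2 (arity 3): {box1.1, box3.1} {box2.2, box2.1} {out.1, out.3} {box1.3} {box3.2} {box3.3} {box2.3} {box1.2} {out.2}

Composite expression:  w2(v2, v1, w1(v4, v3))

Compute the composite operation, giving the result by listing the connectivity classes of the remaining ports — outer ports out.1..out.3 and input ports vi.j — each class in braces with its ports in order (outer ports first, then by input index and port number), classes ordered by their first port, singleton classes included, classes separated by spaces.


{out.1, out.3} {out.2} {v1.1, v1.2} {v1.3} {v2.1, v4.1} {v2.2} {v2.3} {v3.1, v4.3} {v3.2, v3.3} {v4.2}

Reachability decides: close wires over w2-identified ports.
composing w1 on (v4, v3), with out.j its own outer ports: {out.1, v4.1} {out.2} {out.3, v3.2, v3.3} {v3.1, v4.3} {v4.2}
composing w2 on (v2, v1, v4, v3), with out.j its own outer ports: {out.1, out.3} {out.2} {v1.1, v1.2} {v1.3} {v2.1, v4.1} {v2.2} {v2.3} {v3.1, v4.3} {v3.2, v3.3} {v4.2}


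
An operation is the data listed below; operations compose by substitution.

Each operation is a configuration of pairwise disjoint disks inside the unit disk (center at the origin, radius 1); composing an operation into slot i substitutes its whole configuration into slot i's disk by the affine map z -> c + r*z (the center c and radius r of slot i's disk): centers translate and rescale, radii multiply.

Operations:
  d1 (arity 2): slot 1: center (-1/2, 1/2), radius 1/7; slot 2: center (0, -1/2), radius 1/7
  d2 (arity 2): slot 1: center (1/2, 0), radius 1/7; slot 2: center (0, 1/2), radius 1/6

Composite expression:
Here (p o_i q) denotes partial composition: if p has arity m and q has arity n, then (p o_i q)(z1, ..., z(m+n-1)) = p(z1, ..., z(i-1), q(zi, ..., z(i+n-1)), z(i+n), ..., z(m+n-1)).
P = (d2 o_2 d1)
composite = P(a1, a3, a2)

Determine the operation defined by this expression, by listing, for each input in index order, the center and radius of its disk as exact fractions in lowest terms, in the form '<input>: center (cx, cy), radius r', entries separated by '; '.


a1: center (1/2, 0), radius 1/7; a2: center (0, 5/12), radius 1/42; a3: center (-1/12, 7/12), radius 1/42

Follow each a-input down from d2: c' goes to c + r*c', radius to r*r'.
tracing a1 down its 1-map path: center (1/2, 0), radius 1/7
tracing a3 down its 2-map path: center (-1/12, 7/12), radius 1/42
tracing a2 down its 2-map path: center (0, 5/12), radius 1/42


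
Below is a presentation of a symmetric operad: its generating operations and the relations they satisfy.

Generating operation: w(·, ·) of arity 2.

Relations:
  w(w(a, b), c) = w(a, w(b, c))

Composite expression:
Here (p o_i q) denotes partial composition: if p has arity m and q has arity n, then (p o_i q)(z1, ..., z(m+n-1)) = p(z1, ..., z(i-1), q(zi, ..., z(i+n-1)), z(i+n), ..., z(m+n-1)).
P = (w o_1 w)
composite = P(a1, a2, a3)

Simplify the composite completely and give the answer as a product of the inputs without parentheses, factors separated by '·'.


Associativity of w dissolves the nesting; only the a-input order survives.
w(a1, a2) linearizes to a1 · a2
w(w(a1, a2), a3) linearizes to a1 · a2 · a3

a1 · a2 · a3


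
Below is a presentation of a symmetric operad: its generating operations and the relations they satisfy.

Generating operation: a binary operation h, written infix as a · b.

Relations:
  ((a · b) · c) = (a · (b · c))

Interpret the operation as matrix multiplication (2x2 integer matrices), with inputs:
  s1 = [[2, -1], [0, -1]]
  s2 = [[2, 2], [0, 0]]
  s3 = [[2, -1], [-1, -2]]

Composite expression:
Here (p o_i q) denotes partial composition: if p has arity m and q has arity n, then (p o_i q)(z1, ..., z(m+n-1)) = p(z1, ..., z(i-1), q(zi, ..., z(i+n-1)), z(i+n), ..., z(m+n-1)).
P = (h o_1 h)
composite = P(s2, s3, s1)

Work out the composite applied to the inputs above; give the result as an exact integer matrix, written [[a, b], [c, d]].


(s2 · s3) = [[2, -6], [0, 0]]
((s2 · s3) · s1) = [[4, 4], [0, 0]]

[[4, 4], [0, 0]]


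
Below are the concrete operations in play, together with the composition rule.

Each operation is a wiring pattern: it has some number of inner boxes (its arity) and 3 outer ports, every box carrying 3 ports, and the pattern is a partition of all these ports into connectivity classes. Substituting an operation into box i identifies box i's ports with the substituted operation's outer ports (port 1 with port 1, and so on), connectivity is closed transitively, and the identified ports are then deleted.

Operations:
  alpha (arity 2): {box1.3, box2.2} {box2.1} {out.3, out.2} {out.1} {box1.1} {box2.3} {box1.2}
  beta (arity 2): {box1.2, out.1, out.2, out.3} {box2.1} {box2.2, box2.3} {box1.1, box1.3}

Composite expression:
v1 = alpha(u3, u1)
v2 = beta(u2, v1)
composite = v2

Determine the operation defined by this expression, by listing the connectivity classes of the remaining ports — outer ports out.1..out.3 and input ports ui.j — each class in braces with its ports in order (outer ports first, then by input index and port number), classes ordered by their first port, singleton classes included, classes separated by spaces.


{out.1, out.2, out.3, u2.2} {u1.1} {u1.2, u3.3} {u1.3} {u2.1, u2.3} {u3.1} {u3.2}

Two ports join when wires chain via beta-identified ports.
alpha over (u3, u1) gives {out.1} {out.2, out.3} {u1.1} {u1.2, u3.3} {u1.3} {u3.1} {u3.2}, out.j being that stage's outer ports
beta over (u2, u3, u1) gives {out.1, out.2, out.3, u2.2} {u1.1} {u1.2, u3.3} {u1.3} {u2.1, u2.3} {u3.1} {u3.2}, out.j being that stage's outer ports


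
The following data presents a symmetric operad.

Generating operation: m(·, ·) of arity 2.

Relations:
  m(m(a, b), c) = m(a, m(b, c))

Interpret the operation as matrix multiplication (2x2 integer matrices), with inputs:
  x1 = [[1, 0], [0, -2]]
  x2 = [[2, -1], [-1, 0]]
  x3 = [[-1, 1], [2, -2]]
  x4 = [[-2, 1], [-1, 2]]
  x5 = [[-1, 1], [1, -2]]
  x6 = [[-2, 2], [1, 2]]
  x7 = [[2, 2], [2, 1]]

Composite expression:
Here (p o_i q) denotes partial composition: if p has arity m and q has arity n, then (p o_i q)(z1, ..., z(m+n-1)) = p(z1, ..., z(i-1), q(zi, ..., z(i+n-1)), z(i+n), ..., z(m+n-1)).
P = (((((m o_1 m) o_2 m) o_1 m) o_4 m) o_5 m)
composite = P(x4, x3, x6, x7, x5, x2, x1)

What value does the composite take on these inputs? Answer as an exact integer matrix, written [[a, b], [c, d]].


[[-24, 0], [-30, 0]]

m(x4, x3) = [[4, -4], [5, -5]]
m(x5, x2) = [[-3, 1], [4, -1]]
m(x7, m(x5, x2)) = [[2, 0], [-2, 1]]
m(x6, m(x7, m(x5, x2))) = [[-8, 2], [-2, 2]]
m(m(x4, x3), m(x6, m(x7, m(x5, x2)))) = [[-24, 0], [-30, 0]]
m(m(m(x4, x3), m(x6, m(x7, m(x5, x2)))), x1) = [[-24, 0], [-30, 0]]


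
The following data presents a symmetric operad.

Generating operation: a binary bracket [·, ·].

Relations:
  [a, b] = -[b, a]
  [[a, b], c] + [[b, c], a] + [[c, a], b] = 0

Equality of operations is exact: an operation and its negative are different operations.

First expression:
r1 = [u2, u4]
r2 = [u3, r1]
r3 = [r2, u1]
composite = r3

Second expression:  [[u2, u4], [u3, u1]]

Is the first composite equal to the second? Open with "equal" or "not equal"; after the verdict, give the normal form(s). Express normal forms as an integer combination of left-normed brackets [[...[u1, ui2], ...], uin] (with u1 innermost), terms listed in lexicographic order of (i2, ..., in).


not equal; the first gives [[[u1, u2], u4], u3] - [[[u1, u3], u2], u4] + [[[u1, u3], u4], u2] - [[[u1, u4], u2], u3] and the second [[[u1, u3], u2], u4] - [[[u1, u3], u4], u2]


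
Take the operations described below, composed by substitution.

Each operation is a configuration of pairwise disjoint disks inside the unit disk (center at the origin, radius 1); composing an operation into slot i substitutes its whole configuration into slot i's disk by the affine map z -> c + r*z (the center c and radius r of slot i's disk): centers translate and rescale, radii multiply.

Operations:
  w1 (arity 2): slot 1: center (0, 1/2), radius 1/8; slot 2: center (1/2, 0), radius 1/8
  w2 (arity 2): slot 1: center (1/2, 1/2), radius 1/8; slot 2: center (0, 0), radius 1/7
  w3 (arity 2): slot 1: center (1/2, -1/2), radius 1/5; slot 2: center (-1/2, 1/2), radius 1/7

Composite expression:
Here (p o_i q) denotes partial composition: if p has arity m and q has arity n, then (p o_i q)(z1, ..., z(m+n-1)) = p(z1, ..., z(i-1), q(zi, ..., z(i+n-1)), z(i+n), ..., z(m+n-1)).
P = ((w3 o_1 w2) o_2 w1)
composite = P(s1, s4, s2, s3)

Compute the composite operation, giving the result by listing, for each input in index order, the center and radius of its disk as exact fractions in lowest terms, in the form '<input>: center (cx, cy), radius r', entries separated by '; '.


s1: center (3/5, -2/5), radius 1/40; s2: center (18/35, -1/2), radius 1/280; s3: center (-1/2, 1/2), radius 1/7; s4: center (1/2, -17/35), radius 1/280

Follow each s-input down from w3: c' goes to c + r*c', radius to r*r'.
s1: after 2 affine steps, its disk has center (3/5, -2/5), radius 1/40
s4: after 3 affine steps, its disk has center (1/2, -17/35), radius 1/280
s2: after 3 affine steps, its disk has center (18/35, -1/2), radius 1/280
s3: after 1 affine step, its disk has center (-1/2, 1/2), radius 1/7


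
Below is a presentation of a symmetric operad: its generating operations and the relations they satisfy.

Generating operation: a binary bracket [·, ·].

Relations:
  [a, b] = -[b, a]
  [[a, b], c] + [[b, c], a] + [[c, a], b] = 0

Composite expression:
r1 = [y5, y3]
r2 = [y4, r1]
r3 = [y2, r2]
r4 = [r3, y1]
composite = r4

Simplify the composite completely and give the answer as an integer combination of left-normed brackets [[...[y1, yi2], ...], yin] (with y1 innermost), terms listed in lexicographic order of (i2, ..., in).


-[[[[y1, y2], y3], y5], y4] + [[[[y1, y2], y4], y3], y5] - [[[[y1, y2], y4], y5], y3] + [[[[y1, y2], y5], y3], y4] + [[[[y1, y3], y5], y4], y2] - [[[[y1, y4], y3], y5], y2] + [[[[y1, y4], y5], y3], y2] - [[[[y1, y5], y3], y4], y2]

Skip Jacobi rewriting: expand, keep y1-initial words, read off terms.
Composite bracket: [[y2, [y4, [y5, y3]]], y1]
The bracket unfolds into 16 signed words via [a, b] = ab - ba (2^4 = 16).
Coefficients come from the y1-initial words:
  from y1y2y3y5y4, sign -1: term -[[[[y1, y2], y3], y5], y4]
  from y1y2y4y3y5, sign +1: term +[[[[y1, y2], y4], y3], y5]
  from y1y2y4y5y3, sign -1: term -[[[[y1, y2], y4], y5], y3]
  from y1y2y5y3y4, sign +1: term +[[[[y1, y2], y5], y3], y4]
  from y1y3y5y4y2, sign +1: term +[[[[y1, y3], y5], y4], y2]
  from y1y4y3y5y2, sign -1: term -[[[[y1, y4], y3], y5], y2]
  from y1y4y5y3y2, sign +1: term +[[[[y1, y4], y5], y3], y2]
  from y1y5y3y4y2, sign -1: term -[[[[y1, y5], y3], y4], y2]


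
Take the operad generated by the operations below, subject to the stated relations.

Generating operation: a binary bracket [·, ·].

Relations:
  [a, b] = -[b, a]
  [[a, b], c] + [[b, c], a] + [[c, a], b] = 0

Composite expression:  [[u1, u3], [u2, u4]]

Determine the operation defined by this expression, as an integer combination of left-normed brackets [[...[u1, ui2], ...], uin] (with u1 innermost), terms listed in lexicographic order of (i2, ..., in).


[[[u1, u3], u2], u4] - [[[u1, u3], u4], u2]

Skip Jacobi rewriting: expand, keep u1-initial words, read off terms.
Composite bracket: [[u1, u3], [u2, u4]]
Full expansion: 8 signed words from ab - ba (2^3 = 8).
Keep just the words that open with u1:
  the word u1u3u2u4 carries sign +1 and contributes +[[[u1, u3], u2], u4]
  the word u1u3u4u2 carries sign -1 and contributes -[[[u1, u3], u4], u2]


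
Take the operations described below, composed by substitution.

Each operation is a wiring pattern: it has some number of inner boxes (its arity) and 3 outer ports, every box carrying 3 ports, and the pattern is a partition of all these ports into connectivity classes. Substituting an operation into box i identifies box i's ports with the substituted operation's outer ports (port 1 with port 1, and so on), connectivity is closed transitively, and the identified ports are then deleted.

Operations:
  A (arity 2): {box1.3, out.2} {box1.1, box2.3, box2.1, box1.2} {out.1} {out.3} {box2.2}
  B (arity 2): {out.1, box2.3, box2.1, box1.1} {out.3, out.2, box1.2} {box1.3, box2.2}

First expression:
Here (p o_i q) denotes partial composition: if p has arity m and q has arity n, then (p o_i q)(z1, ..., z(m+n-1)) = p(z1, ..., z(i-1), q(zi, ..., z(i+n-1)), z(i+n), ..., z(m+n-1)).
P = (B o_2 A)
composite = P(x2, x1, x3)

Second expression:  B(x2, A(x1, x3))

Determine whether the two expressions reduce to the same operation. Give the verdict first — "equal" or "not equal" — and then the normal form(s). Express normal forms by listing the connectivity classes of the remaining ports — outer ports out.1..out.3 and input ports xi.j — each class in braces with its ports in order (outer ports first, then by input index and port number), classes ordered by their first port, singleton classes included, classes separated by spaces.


equal; both compose to {out.1, x2.1} {out.2, out.3, x2.2} {x1.1, x1.2, x3.1, x3.3} {x1.3, x2.3} {x3.2}


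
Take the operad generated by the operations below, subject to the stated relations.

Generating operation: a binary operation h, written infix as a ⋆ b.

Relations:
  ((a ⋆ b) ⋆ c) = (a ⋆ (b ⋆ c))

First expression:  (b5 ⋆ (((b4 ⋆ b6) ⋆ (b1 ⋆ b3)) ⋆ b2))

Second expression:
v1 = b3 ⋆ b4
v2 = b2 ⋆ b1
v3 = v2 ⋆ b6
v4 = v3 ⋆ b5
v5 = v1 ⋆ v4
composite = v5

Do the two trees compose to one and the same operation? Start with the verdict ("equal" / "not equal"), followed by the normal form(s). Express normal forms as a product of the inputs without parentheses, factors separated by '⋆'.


not equal; the first gives b5 ⋆ b4 ⋆ b6 ⋆ b1 ⋆ b3 ⋆ b2 and the second b3 ⋆ b4 ⋆ b2 ⋆ b1 ⋆ b6 ⋆ b5

The first composite normalizes to b5 ⋆ b4 ⋆ b6 ⋆ b1 ⋆ b3 ⋆ b2
The second composite normalizes to b3 ⋆ b4 ⋆ b2 ⋆ b1 ⋆ b6 ⋆ b5
They disagree, so not equal.


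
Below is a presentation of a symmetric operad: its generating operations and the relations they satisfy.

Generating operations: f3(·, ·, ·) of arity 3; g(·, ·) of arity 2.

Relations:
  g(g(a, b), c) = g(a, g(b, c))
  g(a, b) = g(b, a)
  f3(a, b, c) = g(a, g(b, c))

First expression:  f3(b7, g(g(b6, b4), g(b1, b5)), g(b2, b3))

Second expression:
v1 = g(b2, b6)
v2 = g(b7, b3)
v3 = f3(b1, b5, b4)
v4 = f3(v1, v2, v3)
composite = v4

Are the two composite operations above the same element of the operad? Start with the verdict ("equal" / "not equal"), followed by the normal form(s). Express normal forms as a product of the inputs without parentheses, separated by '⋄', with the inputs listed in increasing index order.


Reducing the first expression gives b1 ⋄ b2 ⋄ b3 ⋄ b4 ⋄ b5 ⋄ b6 ⋄ b7
Reducing the second expression gives b1 ⋄ b2 ⋄ b3 ⋄ b4 ⋄ b5 ⋄ b6 ⋄ b7
One common form — equal.

equal — both sides give b1 ⋄ b2 ⋄ b3 ⋄ b4 ⋄ b5 ⋄ b6 ⋄ b7


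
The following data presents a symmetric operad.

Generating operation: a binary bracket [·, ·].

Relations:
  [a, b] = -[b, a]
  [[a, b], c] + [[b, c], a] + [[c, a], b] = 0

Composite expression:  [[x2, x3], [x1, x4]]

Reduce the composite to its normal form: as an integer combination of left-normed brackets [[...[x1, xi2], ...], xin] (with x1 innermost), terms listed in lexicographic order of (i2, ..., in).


-[[[x1, x4], x2], x3] + [[[x1, x4], x3], x2]

Skip Jacobi rewriting: expand, keep x1-initial words, read off terms.
Composite bracket: [[x2, x3], [x1, x4]]
Full expansion: 8 signed words from ab - ba (2^3 = 8).
Coefficients come from the x1-initial words:
  the word x1x4x2x3 carries sign -1 and contributes -[[[x1, x4], x2], x3]
  the word x1x4x3x2 carries sign +1 and contributes +[[[x1, x4], x3], x2]


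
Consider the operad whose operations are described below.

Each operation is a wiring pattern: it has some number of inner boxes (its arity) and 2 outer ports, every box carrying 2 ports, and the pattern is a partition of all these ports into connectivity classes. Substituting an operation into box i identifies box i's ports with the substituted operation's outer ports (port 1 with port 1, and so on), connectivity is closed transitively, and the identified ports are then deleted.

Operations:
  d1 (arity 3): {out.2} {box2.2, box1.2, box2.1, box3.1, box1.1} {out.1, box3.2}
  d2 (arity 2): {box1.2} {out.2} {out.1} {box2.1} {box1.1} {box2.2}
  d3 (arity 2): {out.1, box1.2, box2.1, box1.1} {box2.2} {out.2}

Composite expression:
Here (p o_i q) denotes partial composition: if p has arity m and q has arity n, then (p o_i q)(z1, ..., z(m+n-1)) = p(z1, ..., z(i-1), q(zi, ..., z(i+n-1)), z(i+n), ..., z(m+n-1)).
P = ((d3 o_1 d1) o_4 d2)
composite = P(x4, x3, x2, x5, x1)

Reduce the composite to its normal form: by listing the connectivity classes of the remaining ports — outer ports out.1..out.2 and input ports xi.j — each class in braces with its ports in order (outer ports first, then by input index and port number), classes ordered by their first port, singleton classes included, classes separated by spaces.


{out.1, x2.2} {out.2} {x1.1} {x1.2} {x2.1, x3.1, x3.2, x4.1, x4.2} {x5.1} {x5.2}

Two ports join when wires chain via d3-identified ports.
stage d1: inputs (x4, x3, x2), connectivity {out.1, x2.2} {out.2} {x2.1, x3.1, x3.2, x4.1, x4.2}, out.j its boundary
stage d2: inputs (x5, x1), connectivity {out.1} {out.2} {x1.1} {x1.2} {x5.1} {x5.2}, out.j its boundary
stage d3: inputs (x4, x3, x2, x5, x1), connectivity {out.1, x2.2} {out.2} {x1.1} {x1.2} {x2.1, x3.1, x3.2, x4.1, x4.2} {x5.1} {x5.2}, out.j its boundary


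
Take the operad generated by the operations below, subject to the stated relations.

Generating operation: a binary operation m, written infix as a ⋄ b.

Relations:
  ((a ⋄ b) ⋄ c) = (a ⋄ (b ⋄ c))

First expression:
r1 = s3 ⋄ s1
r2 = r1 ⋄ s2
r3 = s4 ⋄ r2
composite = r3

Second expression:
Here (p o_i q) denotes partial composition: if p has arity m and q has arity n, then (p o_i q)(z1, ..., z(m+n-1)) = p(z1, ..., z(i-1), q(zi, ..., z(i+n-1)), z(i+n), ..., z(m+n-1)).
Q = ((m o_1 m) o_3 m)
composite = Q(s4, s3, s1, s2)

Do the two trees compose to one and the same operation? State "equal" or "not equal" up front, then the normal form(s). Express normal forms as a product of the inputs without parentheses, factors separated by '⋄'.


equal — both sides give s4 ⋄ s3 ⋄ s1 ⋄ s2

Normal form of the first expression: s4 ⋄ s3 ⋄ s1 ⋄ s2
Normal form of the second expression: s4 ⋄ s3 ⋄ s1 ⋄ s2
Same normal form: equal.


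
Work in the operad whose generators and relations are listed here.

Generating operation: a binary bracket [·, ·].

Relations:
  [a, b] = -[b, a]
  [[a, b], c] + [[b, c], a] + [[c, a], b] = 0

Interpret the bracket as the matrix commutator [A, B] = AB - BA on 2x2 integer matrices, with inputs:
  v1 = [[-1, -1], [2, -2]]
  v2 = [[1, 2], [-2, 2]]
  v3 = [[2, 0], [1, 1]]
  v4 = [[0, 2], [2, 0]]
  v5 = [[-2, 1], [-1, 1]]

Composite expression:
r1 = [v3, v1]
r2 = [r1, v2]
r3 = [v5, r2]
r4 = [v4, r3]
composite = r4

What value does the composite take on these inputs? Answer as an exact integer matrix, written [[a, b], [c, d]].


[[48, -32], [32, -48]]


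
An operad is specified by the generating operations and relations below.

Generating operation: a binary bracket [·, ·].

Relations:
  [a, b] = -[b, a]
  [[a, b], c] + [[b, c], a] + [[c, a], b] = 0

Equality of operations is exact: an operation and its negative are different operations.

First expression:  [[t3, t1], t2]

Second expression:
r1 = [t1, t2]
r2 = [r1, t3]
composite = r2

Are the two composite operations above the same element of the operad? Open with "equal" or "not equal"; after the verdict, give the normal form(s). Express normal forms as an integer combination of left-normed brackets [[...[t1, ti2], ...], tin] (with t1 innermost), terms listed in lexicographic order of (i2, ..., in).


The first composite normalizes to -[[t1, t3], t2]
The second composite normalizes to [[t1, t2], t3]
The normal forms differ: not equal.

not equal: they reduce to -[[t1, t3], t2] and [[t1, t2], t3]


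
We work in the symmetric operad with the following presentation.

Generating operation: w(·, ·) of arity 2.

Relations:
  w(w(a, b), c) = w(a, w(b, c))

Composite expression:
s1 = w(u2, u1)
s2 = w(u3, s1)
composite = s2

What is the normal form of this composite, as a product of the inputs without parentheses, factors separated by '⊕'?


u3 ⊕ u2 ⊕ u1

The w-tree's shape is irrelevant; the u-reading-order decides.
w(u2, u1) flattens to u2 ⊕ u1
w(u3, w(u2, u1)) flattens to u3 ⊕ u2 ⊕ u1


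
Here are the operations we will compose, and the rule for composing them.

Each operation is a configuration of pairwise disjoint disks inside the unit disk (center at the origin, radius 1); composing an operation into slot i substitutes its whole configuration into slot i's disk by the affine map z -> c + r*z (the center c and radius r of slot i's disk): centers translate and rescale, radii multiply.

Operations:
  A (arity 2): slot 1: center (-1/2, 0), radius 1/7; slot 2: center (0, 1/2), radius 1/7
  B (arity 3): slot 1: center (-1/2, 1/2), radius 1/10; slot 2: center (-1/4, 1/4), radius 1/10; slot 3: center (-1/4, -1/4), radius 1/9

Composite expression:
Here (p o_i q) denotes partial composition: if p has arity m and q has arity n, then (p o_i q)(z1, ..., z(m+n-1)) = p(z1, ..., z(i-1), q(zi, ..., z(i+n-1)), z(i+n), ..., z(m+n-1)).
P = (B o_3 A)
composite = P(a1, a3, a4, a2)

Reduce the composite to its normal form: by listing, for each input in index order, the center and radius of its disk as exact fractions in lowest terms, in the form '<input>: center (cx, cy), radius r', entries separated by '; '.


Affine substitution under B: radii multiply and a-centers shift.
for a1, the 1-step affine chain lands on center (-1/2, 1/2), radius 1/10
for a3, the 1-step affine chain lands on center (-1/4, 1/4), radius 1/10
for a4, the 2-step affine chain lands on center (-11/36, -1/4), radius 1/63
for a2, the 2-step affine chain lands on center (-1/4, -7/36), radius 1/63

a1: center (-1/2, 1/2), radius 1/10; a2: center (-1/4, -7/36), radius 1/63; a3: center (-1/4, 1/4), radius 1/10; a4: center (-11/36, -1/4), radius 1/63


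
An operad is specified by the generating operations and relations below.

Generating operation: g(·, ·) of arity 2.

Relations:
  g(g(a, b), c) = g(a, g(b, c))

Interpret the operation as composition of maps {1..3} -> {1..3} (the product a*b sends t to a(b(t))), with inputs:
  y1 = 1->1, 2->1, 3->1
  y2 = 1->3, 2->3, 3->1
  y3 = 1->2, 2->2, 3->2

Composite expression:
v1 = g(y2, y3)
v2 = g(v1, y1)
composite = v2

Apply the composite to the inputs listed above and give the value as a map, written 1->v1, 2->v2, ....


1->3, 2->3, 3->3


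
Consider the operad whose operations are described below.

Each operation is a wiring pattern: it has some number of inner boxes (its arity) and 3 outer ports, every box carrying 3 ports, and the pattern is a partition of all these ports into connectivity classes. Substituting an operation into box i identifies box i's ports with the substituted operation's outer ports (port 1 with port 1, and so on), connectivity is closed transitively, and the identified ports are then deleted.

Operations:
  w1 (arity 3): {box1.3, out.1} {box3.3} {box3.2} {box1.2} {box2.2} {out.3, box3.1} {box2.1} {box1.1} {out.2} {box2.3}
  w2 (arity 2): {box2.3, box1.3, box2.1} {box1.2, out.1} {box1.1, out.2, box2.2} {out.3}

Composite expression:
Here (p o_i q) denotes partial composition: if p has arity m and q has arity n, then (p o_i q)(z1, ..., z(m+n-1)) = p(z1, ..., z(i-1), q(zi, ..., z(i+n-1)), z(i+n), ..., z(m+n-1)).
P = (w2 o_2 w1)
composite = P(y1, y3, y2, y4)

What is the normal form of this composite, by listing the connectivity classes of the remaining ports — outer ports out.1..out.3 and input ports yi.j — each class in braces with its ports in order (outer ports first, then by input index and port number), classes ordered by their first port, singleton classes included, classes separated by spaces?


{out.1, y1.2} {out.2, y1.1} {out.3} {y1.3, y3.3, y4.1} {y2.1} {y2.2} {y2.3} {y3.1} {y3.2} {y4.2} {y4.3}

Treat the ports identified at w2 as solder joints: merge, then drop.
after w1, the pattern on (y3, y2, y4) reads {out.1, y3.3} {out.2} {out.3, y4.1} {y2.1} {y2.2} {y2.3} {y3.1} {y3.2} {y4.2} {y4.3} (out.j = its outer ports)
after w2, the pattern on (y1, y3, y2, y4) reads {out.1, y1.2} {out.2, y1.1} {out.3} {y1.3, y3.3, y4.1} {y2.1} {y2.2} {y2.3} {y3.1} {y3.2} {y4.2} {y4.3} (out.j = its outer ports)


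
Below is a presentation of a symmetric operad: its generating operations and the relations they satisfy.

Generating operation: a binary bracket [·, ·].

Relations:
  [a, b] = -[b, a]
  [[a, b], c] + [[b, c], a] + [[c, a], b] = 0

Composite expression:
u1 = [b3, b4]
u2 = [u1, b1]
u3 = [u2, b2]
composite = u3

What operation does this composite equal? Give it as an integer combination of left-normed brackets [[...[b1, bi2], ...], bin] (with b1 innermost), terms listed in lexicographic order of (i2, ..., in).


-[[[b1, b3], b4], b2] + [[[b1, b4], b3], b2]


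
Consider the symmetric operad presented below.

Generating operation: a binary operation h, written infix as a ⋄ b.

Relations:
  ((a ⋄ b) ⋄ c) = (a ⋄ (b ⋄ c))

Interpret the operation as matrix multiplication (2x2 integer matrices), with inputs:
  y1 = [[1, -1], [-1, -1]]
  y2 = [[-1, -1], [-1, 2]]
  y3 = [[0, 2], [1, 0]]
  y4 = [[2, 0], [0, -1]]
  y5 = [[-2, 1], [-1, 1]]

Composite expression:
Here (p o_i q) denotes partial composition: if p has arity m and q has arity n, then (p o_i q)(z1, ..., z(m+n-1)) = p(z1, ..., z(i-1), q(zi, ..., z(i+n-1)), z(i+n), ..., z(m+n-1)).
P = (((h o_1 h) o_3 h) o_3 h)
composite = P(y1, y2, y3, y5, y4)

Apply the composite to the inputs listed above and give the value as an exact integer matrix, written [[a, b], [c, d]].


[[12, 3], [-4, -3]]

(y1 ⋄ y2) = [[0, -3], [2, -1]]
(y3 ⋄ y5) = [[-2, 2], [-2, 1]]
((y3 ⋄ y5) ⋄ y4) = [[-4, -2], [-4, -1]]
((y1 ⋄ y2) ⋄ ((y3 ⋄ y5) ⋄ y4)) = [[12, 3], [-4, -3]]


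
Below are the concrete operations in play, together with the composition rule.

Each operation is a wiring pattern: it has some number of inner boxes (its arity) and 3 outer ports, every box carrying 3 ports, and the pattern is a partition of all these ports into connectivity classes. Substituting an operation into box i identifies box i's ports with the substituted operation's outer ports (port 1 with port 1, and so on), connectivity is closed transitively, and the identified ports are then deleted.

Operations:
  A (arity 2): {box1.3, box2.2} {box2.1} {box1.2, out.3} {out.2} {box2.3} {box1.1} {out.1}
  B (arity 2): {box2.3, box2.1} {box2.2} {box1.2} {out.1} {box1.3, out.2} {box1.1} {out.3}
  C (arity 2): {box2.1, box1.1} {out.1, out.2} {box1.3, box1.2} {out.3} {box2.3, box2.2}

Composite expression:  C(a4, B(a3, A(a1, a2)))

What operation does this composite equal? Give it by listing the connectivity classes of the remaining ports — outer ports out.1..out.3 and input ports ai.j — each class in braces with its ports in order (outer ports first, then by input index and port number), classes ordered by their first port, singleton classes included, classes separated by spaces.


{out.1, out.2} {out.3} {a1.1} {a1.2} {a1.3, a2.2} {a2.1} {a2.3} {a3.1} {a3.2} {a3.3} {a4.1} {a4.2, a4.3}

Treat the ports identified at C as solder joints: merge, then drop.
composing A on (a1, a2), with out.j its own outer ports: {out.1} {out.2} {out.3, a1.2} {a1.1} {a1.3, a2.2} {a2.1} {a2.3}
composing B on (a3, a1, a2), with out.j its own outer ports: {out.1} {out.2, a3.3} {out.3} {a1.1} {a1.2} {a1.3, a2.2} {a2.1} {a2.3} {a3.1} {a3.2}
composing C on (a4, a3, a1, a2), with out.j its own outer ports: {out.1, out.2} {out.3} {a1.1} {a1.2} {a1.3, a2.2} {a2.1} {a2.3} {a3.1} {a3.2} {a3.3} {a4.1} {a4.2, a4.3}


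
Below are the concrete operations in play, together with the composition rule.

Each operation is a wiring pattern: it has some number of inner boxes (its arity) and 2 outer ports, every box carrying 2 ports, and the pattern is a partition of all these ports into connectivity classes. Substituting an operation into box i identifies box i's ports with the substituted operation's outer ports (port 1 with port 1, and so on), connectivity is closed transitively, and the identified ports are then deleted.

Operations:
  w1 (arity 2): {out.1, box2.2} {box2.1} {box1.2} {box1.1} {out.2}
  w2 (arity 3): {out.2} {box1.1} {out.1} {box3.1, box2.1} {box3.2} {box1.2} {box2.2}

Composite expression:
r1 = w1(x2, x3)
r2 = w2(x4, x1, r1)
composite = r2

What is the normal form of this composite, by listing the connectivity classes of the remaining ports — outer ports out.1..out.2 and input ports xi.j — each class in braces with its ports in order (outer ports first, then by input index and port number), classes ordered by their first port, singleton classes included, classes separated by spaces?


{out.1} {out.2} {x1.1, x3.2} {x1.2} {x2.1} {x2.2} {x3.1} {x4.1} {x4.2}


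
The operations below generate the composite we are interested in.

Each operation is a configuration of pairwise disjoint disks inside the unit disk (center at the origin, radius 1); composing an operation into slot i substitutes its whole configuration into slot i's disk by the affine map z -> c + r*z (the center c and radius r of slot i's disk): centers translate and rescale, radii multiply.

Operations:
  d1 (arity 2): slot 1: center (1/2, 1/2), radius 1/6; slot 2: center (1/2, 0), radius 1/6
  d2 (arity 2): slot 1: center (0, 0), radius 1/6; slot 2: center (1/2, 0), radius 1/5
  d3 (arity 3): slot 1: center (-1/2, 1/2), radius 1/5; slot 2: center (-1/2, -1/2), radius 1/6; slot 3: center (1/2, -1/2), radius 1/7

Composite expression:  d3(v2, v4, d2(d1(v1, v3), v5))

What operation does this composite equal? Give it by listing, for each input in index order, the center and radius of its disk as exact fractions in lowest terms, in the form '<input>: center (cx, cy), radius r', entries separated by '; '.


Below d3, radii multiply path by path; the v-disk centers shift.
for v2, the 1-step affine chain lands on center (-1/2, 1/2), radius 1/5
for v4, the 1-step affine chain lands on center (-1/2, -1/2), radius 1/6
for v1, the 3-step affine chain lands on center (43/84, -41/84), radius 1/252
for v3, the 3-step affine chain lands on center (43/84, -1/2), radius 1/252
for v5, the 2-step affine chain lands on center (4/7, -1/2), radius 1/35

v1: center (43/84, -41/84), radius 1/252; v2: center (-1/2, 1/2), radius 1/5; v3: center (43/84, -1/2), radius 1/252; v4: center (-1/2, -1/2), radius 1/6; v5: center (4/7, -1/2), radius 1/35


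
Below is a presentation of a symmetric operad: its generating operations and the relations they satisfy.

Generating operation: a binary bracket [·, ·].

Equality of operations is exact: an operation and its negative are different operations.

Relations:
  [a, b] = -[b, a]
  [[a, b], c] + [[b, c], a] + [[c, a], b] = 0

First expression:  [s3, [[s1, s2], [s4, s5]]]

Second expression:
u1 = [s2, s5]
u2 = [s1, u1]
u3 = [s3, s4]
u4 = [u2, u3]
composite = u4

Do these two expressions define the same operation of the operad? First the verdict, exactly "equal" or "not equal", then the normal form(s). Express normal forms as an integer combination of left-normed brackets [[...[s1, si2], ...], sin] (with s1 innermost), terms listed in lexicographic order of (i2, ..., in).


In normal form, the first expression is -[[[[s1, s2], s4], s5], s3] + [[[[s1, s2], s5], s4], s3]
In normal form, the second expression is [[[[s1, s2], s5], s3], s4] - [[[[s1, s2], s5], s4], s3] - [[[[s1, s5], s2], s3], s4] + [[[[s1, s5], s2], s4], s3]
They disagree, so not equal.

not equal: they reduce to -[[[[s1, s2], s4], s5], s3] + [[[[s1, s2], s5], s4], s3] and [[[[s1, s2], s5], s3], s4] - [[[[s1, s2], s5], s4], s3] - [[[[s1, s5], s2], s3], s4] + [[[[s1, s5], s2], s4], s3]


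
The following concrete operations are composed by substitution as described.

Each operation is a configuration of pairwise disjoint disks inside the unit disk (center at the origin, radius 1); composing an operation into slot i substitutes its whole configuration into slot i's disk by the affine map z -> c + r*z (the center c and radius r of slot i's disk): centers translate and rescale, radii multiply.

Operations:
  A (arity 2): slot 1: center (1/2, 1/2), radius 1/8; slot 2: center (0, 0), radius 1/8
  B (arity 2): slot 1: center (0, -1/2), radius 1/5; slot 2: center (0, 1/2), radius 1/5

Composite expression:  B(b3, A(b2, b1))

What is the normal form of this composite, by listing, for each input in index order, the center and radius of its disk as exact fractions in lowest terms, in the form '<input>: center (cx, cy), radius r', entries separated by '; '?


Only the slot chain above each b matters under B; compose those maps.
for b3, the 1-step affine chain lands on center (0, -1/2), radius 1/5
for b2, the 2-step affine chain lands on center (1/10, 3/5), radius 1/40
for b1, the 2-step affine chain lands on center (0, 1/2), radius 1/40

b1: center (0, 1/2), radius 1/40; b2: center (1/10, 3/5), radius 1/40; b3: center (0, -1/2), radius 1/5


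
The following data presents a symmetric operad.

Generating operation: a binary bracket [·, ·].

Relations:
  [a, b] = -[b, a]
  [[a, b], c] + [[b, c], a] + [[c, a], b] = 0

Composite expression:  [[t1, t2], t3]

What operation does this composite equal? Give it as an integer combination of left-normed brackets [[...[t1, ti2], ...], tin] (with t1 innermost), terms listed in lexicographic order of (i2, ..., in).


[[t1, t2], t3]

In the tensor algebra, words opening t1 carry the t1-anchored form.
Composite bracket: [[t1, t2], t3]
Expanding via [a, b] = ab - ba: 4 signed words (2^2 = 4).
Coefficients come from the t1-initial words:
  the word t1t2t3 carries sign +1 and contributes +[[t1, t2], t3]


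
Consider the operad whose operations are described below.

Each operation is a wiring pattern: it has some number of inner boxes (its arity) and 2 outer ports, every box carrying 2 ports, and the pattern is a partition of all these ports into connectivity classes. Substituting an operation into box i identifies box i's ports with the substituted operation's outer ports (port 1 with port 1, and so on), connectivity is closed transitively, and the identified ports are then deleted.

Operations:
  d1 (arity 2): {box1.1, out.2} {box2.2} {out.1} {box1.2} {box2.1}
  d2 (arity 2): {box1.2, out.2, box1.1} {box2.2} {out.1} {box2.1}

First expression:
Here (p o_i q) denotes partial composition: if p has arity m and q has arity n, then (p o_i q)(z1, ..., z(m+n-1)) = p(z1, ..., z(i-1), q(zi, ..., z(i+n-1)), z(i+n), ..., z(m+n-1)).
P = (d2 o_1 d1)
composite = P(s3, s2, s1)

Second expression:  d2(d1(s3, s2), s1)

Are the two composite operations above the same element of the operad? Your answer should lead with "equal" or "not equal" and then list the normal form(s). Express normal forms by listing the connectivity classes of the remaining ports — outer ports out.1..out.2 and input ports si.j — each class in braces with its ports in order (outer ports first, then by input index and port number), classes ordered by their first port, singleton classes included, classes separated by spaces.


equal; both compose to {out.1} {out.2, s3.1} {s1.1} {s1.2} {s2.1} {s2.2} {s3.2}

The first composite normalizes to {out.1} {out.2, s3.1} {s1.1} {s1.2} {s2.1} {s2.2} {s3.2}
The second composite normalizes to {out.1} {out.2, s3.1} {s1.1} {s1.2} {s2.1} {s2.2} {s3.2}
Identical normal forms: equal.
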